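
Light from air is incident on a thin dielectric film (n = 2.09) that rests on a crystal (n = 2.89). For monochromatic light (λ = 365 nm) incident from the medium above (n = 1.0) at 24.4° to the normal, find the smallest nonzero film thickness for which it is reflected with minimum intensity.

Top surface (1.0 → 2.09): reflection off a higher-index medium gives a half-wave phase shift.
Bottom surface (2.09 → 2.89): reflection off a higher-index medium gives a half-wave phase shift.
Zero or two π shifts → no net half-wave offset.
With no net inversion, destructive interference in reflection requires 2 n t cos θ_r = (m + ½) λ.
Snell's law: 1.0 sin 24.4° = 2.09 sin θ_r → sin θ_r = 0.198, cos θ_r = 0.980.
Minimum at m = 0: t = λ / (4 n cos θ_r) = 365 / (4 × 2.09 × 0.980) = 44.5 nm.

44.5 nm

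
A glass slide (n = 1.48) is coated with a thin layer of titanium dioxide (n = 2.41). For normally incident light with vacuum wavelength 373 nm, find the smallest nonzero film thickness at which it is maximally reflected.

38.7 nm

At the upper boundary (n = 1.0 to n = 2.41) the reflected ray undergoes a half-wave phase shift.
Bottom surface (2.41 → 1.48): reflection off a lower-index medium gives no phase shift.
Net: one phase inversion between the two reflected rays.
So the condition for constructive reflection is 2 n t = (m + ½) λ.
Minimum at m = 0: t = λ / (4 n) = 373 / (4 × 2.41) = 38.7 nm.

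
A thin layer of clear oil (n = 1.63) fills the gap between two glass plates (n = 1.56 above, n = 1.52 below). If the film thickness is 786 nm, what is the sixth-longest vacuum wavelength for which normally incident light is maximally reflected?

At the upper boundary (n = 1.56 to n = 1.63) the reflected ray undergoes a half-wave phase shift.
Ray reflecting at the bottom interface goes from n = 1.63 toward n = 1.52: no phase shift.
The two reflections differ by half a wavelength.
With one net inversion, constructive interference in reflection requires 2 n t = (m + ½) λ.
λ = 2 n t / (m + ½). The sixth-longest wavelength is m = 5: λ = 2 × 1.63 × 786 / 5.50 = 466 nm.

466 nm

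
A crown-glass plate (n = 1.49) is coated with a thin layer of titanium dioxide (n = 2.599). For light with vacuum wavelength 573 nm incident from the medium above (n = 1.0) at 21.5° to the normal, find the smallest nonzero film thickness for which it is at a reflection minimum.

Top surface (1.0 → 2.599): reflection off a higher-index medium gives a half-wave phase shift.
At the lower boundary (n = 2.599 to n = 1.49) the reflected ray undergoes no phase shift.
The two reflections differ by half a wavelength.
For weak reflection here: 2 n t cos θ_r = m λ.
Snell's law: 1.0 sin 21.5° = 2.599 sin θ_r → sin θ_r = 0.141, cos θ_r = 0.990.
Minimum nonzero at m = 1: t = λ / (2 n cos θ_r) = 573 / (2 × 2.599 × 0.990) = 111 nm.

111 nm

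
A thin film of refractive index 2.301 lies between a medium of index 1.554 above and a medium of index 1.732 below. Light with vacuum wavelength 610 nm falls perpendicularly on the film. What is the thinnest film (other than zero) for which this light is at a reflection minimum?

133 nm

Ray reflecting at the top interface goes from n = 1.554 toward n = 2.301: a half-wave phase shift.
Bottom surface (2.301 → 1.732): reflection off a lower-index medium gives no phase shift.
Net: one phase inversion between the two reflected rays.
So the condition for destructive reflection is 2 n t = m λ.
Minimum nonzero at m = 1: t = λ / (2 n) = 610 / (2 × 2.301) = 133 nm.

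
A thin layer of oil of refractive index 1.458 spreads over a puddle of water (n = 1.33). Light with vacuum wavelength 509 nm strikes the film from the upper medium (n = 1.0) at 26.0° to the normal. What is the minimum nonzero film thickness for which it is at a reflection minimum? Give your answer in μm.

0.183 μm

Ray reflecting at the top interface goes from n = 1.0 toward n = 1.458: a half-wave phase shift.
Ray reflecting at the bottom interface goes from n = 1.458 toward n = 1.33: no phase shift.
Net: one phase inversion between the two reflected rays.
For dark reflection here: 2 n t cos θ_r = m λ.
Snell's law: 1.0 sin 26.0° = 1.458 sin θ_r → sin θ_r = 0.301, cos θ_r = 0.954.
Minimum nonzero at m = 1: t = λ / (2 n cos θ_r) = 509 / (2 × 1.458 × 0.954) = 183 nm.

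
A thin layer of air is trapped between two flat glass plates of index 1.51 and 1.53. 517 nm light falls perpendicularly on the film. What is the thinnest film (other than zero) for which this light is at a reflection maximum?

129 nm

At the upper boundary (n = 1.51 to n = 1.0) the reflected ray undergoes no phase shift.
Bottom surface (1.0 → 1.53): reflection off a higher-index medium gives a half-wave phase shift.
Exactly one π shift → a net half-wave offset.
So the condition for constructive reflection is 2 n t = (m + ½) λ.
Minimum at m = 0: t = λ / (4 n) = 517 / (4 × 1.0) = 129 nm.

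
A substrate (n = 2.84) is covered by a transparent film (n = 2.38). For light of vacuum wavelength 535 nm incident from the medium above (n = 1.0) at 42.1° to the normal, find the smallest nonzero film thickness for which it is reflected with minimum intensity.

Top surface (1.0 → 2.38): reflection off a higher-index medium gives a half-wave phase shift.
Ray reflecting at the bottom interface goes from n = 2.38 toward n = 2.84: a half-wave phase shift.
The two reflections carry the same phase change, so no net offset.
So the condition for destructive reflection is 2 n t cos θ_r = (m + ½) λ.
Snell's law: 1.0 sin 42.1° = 2.38 sin θ_r → sin θ_r = 0.282, cos θ_r = 0.960.
Minimum at m = 0: t = λ / (4 n cos θ_r) = 535 / (4 × 2.38 × 0.960) = 58.6 nm.

58.6 nm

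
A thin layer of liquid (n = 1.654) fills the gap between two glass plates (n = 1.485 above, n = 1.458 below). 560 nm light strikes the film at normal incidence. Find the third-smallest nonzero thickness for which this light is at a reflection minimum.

At the upper boundary (n = 1.485 to n = 1.654) the reflected ray undergoes a half-wave phase shift.
Ray reflecting at the bottom interface goes from n = 1.654 toward n = 1.458: no phase shift.
Exactly one π shift → a net half-wave offset.
So the condition for destructive reflection is 2 n t = m λ.
The third-smallest nonzero thickness corresponds to m = 3: t = m λ / (2 n) = 3.00 × 560 / (2 × 1.654) = 508 nm.

508 nm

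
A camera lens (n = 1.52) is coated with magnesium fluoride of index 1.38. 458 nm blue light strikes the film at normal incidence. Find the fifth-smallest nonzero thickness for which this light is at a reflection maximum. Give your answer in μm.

0.830 μm

Ray reflecting at the top interface goes from n = 1.0 toward n = 1.38: a half-wave phase shift.
Ray reflecting at the bottom interface goes from n = 1.38 toward n = 1.52: a half-wave phase shift.
The two reflections carry the same phase change, so no net offset.
With no net inversion, constructive interference in reflection requires 2 n t = m λ.
The fifth-smallest nonzero thickness corresponds to m = 5: t = m λ / (2 n) = 5.00 × 458 / (2 × 1.38) = 830 nm.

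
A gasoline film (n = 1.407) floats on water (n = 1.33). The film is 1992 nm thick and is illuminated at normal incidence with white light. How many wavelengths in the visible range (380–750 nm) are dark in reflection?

7

At the upper boundary (n = 1.0 to n = 1.407) the reflected ray undergoes a half-wave phase shift.
At the lower boundary (n = 1.407 to n = 1.33) the reflected ray undergoes no phase shift.
Net: one phase inversion between the two reflected rays.
With one net inversion, destructive interference in reflection requires 2 n t = m λ.
λ = 2 n t / m = 5605 / m nm.
m=7: 801 nm (IR); m=8: 701 nm (visible); m=9: 623 nm (visible); m=10: 561 nm (visible); m=11: 510 nm (visible); m=12: 467 nm (visible); m=13: 431 nm (visible); m=14: 400 nm (visible); m=15: 374 nm (UV).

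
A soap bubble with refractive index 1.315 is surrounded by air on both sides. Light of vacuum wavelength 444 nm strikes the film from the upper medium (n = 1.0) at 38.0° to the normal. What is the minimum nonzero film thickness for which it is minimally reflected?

Ray reflecting at the top interface goes from n = 1.0 toward n = 1.315: a half-wave phase shift.
Ray reflecting at the bottom interface goes from n = 1.315 toward n = 1.0: no phase shift.
Net: one phase inversion between the two reflected rays.
With one net inversion, destructive interference in reflection requires 2 n t cos θ_r = m λ.
Snell's law: 1.0 sin 38.0° = 1.315 sin θ_r → sin θ_r = 0.468, cos θ_r = 0.884.
Minimum nonzero at m = 1: t = λ / (2 n cos θ_r) = 444 / (2 × 1.315 × 0.884) = 191 nm.

191 nm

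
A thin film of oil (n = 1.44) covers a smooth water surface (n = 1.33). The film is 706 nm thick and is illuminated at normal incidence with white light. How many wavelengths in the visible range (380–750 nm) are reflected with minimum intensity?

3

Ray reflecting at the top interface goes from n = 1.0 toward n = 1.44: a half-wave phase shift.
Ray reflecting at the bottom interface goes from n = 1.44 toward n = 1.33: no phase shift.
Net: one phase inversion between the two reflected rays.
So the condition for destructive reflection is 2 n t = m λ.
λ = 2 n t / m = 2033 / m nm.
m=2: 1017 nm (IR); m=3: 678 nm (visible); m=4: 508 nm (visible); m=5: 407 nm (visible); m=6: 339 nm (UV).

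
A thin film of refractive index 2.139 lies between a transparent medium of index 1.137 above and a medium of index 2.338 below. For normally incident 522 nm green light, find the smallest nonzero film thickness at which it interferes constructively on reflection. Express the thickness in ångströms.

1220 Å

Ray reflecting at the top interface goes from n = 1.137 toward n = 2.139: a half-wave phase shift.
At the lower boundary (n = 2.139 to n = 2.338) the reflected ray undergoes a half-wave phase shift.
The two reflections carry the same phase change, so no net offset.
For maximum reflection here: 2 n t = m λ.
Minimum nonzero at m = 1: t = λ / (2 n) = 522 / (2 × 2.139) = 122 nm.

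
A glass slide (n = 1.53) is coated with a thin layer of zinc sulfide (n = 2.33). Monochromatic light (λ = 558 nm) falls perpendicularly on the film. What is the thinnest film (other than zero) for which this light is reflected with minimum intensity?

120 nm

Top surface (1.0 → 2.33): reflection off a higher-index medium gives a half-wave phase shift.
Bottom surface (2.33 → 1.53): reflection off a lower-index medium gives no phase shift.
Exactly one π shift → a net half-wave offset.
With one net inversion, destructive interference in reflection requires 2 n t = m λ.
Minimum nonzero at m = 1: t = λ / (2 n) = 558 / (2 × 2.33) = 120 nm.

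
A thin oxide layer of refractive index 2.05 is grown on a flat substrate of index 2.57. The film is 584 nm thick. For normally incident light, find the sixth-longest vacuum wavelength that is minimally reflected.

435 nm

Ray reflecting at the top interface goes from n = 1.0 toward n = 2.05: a half-wave phase shift.
Bottom surface (2.05 → 2.57): reflection off a higher-index medium gives a half-wave phase shift.
Zero or two π shifts → no net half-wave offset.
So the condition for destructive reflection is 2 n t = (m + ½) λ.
λ = 2 n t / (m + ½). The sixth-longest wavelength is m = 5: λ = 2 × 2.05 × 584 / 5.50 = 435 nm.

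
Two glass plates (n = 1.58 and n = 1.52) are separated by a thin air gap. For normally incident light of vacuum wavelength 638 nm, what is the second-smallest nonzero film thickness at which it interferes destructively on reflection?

638 nm

Ray reflecting at the top interface goes from n = 1.58 toward n = 1.0: no phase shift.
At the lower boundary (n = 1.0 to n = 1.52) the reflected ray undergoes a half-wave phase shift.
Exactly one π shift → a net half-wave offset.
With one net inversion, destructive interference in reflection requires 2 n t = m λ.
The second-smallest nonzero thickness corresponds to m = 2: t = m λ / (2 n) = 2.00 × 638 / (2 × 1.0) = 638 nm.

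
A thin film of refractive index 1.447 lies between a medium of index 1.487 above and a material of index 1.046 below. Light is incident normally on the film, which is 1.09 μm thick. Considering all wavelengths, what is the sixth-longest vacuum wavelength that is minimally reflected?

At the upper boundary (n = 1.487 to n = 1.447) the reflected ray undergoes no phase shift.
Ray reflecting at the bottom interface goes from n = 1.447 toward n = 1.046: no phase shift.
Net: no relative phase inversion (both shifts match).
With no net inversion, destructive interference in reflection requires 2 n t = (m + ½) λ.
λ = 2 n t / (m + ½). The sixth-longest wavelength is m = 5: λ = 2 × 1.447 × 1090 / 5.50 = 574 nm.

574 nm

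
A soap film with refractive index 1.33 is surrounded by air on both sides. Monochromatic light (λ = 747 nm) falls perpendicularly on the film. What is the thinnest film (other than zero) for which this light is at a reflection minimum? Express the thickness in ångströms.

Ray reflecting at the top interface goes from n = 1.0 toward n = 1.33: a half-wave phase shift.
Bottom surface (1.33 → 1.0): reflection off a lower-index medium gives no phase shift.
Exactly one π shift → a net half-wave offset.
So the condition for destructive reflection is 2 n t = m λ.
Minimum nonzero at m = 1: t = λ / (2 n) = 747 / (2 × 1.33) = 281 nm.

2808 Å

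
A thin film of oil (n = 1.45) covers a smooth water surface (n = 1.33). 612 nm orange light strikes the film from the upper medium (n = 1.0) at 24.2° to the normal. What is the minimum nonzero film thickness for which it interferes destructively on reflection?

At the upper boundary (n = 1.0 to n = 1.45) the reflected ray undergoes a half-wave phase shift.
At the lower boundary (n = 1.45 to n = 1.33) the reflected ray undergoes no phase shift.
The two reflections differ by half a wavelength.
With one net inversion, destructive interference in reflection requires 2 n t cos θ_r = m λ.
Snell's law: 1.0 sin 24.2° = 1.45 sin θ_r → sin θ_r = 0.283, cos θ_r = 0.959.
Minimum nonzero at m = 1: t = λ / (2 n cos θ_r) = 612 / (2 × 1.45 × 0.959) = 220 nm.

220 nm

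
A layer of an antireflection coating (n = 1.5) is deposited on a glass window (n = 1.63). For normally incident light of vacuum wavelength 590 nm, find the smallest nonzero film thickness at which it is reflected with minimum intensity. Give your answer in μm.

At the upper boundary (n = 1.0 to n = 1.5) the reflected ray undergoes a half-wave phase shift.
Ray reflecting at the bottom interface goes from n = 1.5 toward n = 1.63: a half-wave phase shift.
Net: no relative phase inversion (both shifts match).
With no net inversion, destructive interference in reflection requires 2 n t = (m + ½) λ.
Minimum at m = 0: t = λ / (4 n) = 590 / (4 × 1.5) = 98.3 nm.

0.0983 μm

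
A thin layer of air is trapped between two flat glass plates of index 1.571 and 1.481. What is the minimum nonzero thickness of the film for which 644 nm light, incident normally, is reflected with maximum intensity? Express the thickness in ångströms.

1610 Å

At the upper boundary (n = 1.571 to n = 1.0) the reflected ray undergoes no phase shift.
Bottom surface (1.0 → 1.481): reflection off a higher-index medium gives a half-wave phase shift.
Net: one phase inversion between the two reflected rays.
So the condition for constructive reflection is 2 n t = (m + ½) λ.
Minimum at m = 0: t = λ / (4 n) = 644 / (4 × 1.0) = 161 nm.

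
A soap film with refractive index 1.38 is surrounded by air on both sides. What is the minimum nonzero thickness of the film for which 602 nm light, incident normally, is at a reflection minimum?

218 nm

Top surface (1.0 → 1.38): reflection off a higher-index medium gives a half-wave phase shift.
At the lower boundary (n = 1.38 to n = 1.0) the reflected ray undergoes no phase shift.
The two reflections differ by half a wavelength.
For weak reflection here: 2 n t = m λ.
Minimum nonzero at m = 1: t = λ / (2 n) = 602 / (2 × 1.38) = 218 nm.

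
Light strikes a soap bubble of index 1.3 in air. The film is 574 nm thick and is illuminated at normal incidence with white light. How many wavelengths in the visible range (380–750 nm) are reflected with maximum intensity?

Top surface (1.0 → 1.3): reflection off a higher-index medium gives a half-wave phase shift.
Ray reflecting at the bottom interface goes from n = 1.3 toward n = 1.0: no phase shift.
Net: one phase inversion between the two reflected rays.
With one net inversion, constructive interference in reflection requires 2 n t = (m + ½) λ.
λ = 2 n t / (m + ½) = 1492 / (m + ½) nm.
m=1: 995 nm (IR); m=2: 597 nm (visible); m=3: 426 nm (visible); m=4: 332 nm (UV).

2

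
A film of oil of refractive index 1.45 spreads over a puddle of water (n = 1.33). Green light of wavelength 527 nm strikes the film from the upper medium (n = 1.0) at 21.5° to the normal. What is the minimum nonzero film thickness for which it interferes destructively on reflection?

188 nm

At the upper boundary (n = 1.0 to n = 1.45) the reflected ray undergoes a half-wave phase shift.
Bottom surface (1.45 → 1.33): reflection off a lower-index medium gives no phase shift.
Net: one phase inversion between the two reflected rays.
With one net inversion, destructive interference in reflection requires 2 n t cos θ_r = m λ.
Snell's law: 1.0 sin 21.5° = 1.45 sin θ_r → sin θ_r = 0.253, cos θ_r = 0.968.
Minimum nonzero at m = 1: t = λ / (2 n cos θ_r) = 527 / (2 × 1.45 × 0.968) = 188 nm.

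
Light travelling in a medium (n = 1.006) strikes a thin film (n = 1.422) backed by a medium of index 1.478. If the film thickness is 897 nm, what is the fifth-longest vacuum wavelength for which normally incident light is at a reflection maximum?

Ray reflecting at the top interface goes from n = 1.006 toward n = 1.422: a half-wave phase shift.
Ray reflecting at the bottom interface goes from n = 1.422 toward n = 1.478: a half-wave phase shift.
Net: no relative phase inversion (both shifts match).
So the condition for constructive reflection is 2 n t = m λ.
λ = 2 n t / m. The fifth-longest wavelength is m = 5: λ = 2 × 1.422 × 897 / 5.00 = 510 nm.

510 nm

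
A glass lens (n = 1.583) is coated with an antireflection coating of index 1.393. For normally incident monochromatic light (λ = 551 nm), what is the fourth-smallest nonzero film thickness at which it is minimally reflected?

692 nm

Top surface (1.0 → 1.393): reflection off a higher-index medium gives a half-wave phase shift.
At the lower boundary (n = 1.393 to n = 1.583) the reflected ray undergoes a half-wave phase shift.
The two reflections carry the same phase change, so no net offset.
For minimum reflection here: 2 n t = (m + ½) λ.
The fourth-smallest nonzero thickness corresponds to m = 3: t = (m + ½) λ / (2 n) = 3.50 × 551 / (2 × 1.393) = 692 nm.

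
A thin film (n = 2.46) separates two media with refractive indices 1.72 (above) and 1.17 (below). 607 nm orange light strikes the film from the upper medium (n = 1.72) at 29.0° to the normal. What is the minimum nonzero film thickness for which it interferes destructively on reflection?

At the upper boundary (n = 1.72 to n = 2.46) the reflected ray undergoes a half-wave phase shift.
Ray reflecting at the bottom interface goes from n = 2.46 toward n = 1.17: no phase shift.
Exactly one π shift → a net half-wave offset.
So the condition for destructive reflection is 2 n t cos θ_r = m λ.
Snell's law: 1.72 sin 29.0° = 2.46 sin θ_r → sin θ_r = 0.339, cos θ_r = 0.941.
Minimum nonzero at m = 1: t = λ / (2 n cos θ_r) = 607 / (2 × 2.46 × 0.941) = 131 nm.

131 nm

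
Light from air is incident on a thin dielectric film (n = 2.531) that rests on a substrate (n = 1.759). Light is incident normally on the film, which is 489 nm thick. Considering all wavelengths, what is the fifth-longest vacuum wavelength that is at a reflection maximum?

550 nm

At the upper boundary (n = 1.0 to n = 2.531) the reflected ray undergoes a half-wave phase shift.
Ray reflecting at the bottom interface goes from n = 2.531 toward n = 1.759: no phase shift.
Exactly one π shift → a net half-wave offset.
With one net inversion, constructive interference in reflection requires 2 n t = (m + ½) λ.
λ = 2 n t / (m + ½). The fifth-longest wavelength is m = 4: λ = 2 × 2.531 × 489 / 4.50 = 550 nm.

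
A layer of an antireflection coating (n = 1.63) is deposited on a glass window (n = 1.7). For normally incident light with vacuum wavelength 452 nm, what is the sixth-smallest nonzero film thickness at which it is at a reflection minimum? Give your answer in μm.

0.763 μm

Ray reflecting at the top interface goes from n = 1.0 toward n = 1.63: a half-wave phase shift.
At the lower boundary (n = 1.63 to n = 1.7) the reflected ray undergoes a half-wave phase shift.
The two reflections carry the same phase change, so no net offset.
For weak reflection here: 2 n t = (m + ½) λ.
The sixth-smallest nonzero thickness corresponds to m = 5: t = (m + ½) λ / (2 n) = 5.50 × 452 / (2 × 1.63) = 763 nm.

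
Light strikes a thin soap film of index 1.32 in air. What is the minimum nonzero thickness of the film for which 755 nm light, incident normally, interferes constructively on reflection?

Ray reflecting at the top interface goes from n = 1.0 toward n = 1.32: a half-wave phase shift.
Ray reflecting at the bottom interface goes from n = 1.32 toward n = 1.0: no phase shift.
Exactly one π shift → a net half-wave offset.
So the condition for constructive reflection is 2 n t = (m + ½) λ.
Minimum at m = 0: t = λ / (4 n) = 755 / (4 × 1.32) = 143 nm.

143 nm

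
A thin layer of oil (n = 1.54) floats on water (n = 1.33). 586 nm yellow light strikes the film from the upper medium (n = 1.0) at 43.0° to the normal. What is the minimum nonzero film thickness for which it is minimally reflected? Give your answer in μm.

0.212 μm

Ray reflecting at the top interface goes from n = 1.0 toward n = 1.54: a half-wave phase shift.
Ray reflecting at the bottom interface goes from n = 1.54 toward n = 1.33: no phase shift.
The two reflections differ by half a wavelength.
For minimum reflection here: 2 n t cos θ_r = m λ.
Snell's law: 1.0 sin 43.0° = 1.54 sin θ_r → sin θ_r = 0.443, cos θ_r = 0.897.
Minimum nonzero at m = 1: t = λ / (2 n cos θ_r) = 586 / (2 × 1.54 × 0.897) = 212 nm.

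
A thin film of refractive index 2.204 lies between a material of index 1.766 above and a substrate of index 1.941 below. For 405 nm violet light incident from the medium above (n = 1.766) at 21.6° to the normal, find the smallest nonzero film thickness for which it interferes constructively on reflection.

At the upper boundary (n = 1.766 to n = 2.204) the reflected ray undergoes a half-wave phase shift.
Bottom surface (2.204 → 1.941): reflection off a lower-index medium gives no phase shift.
Net: one phase inversion between the two reflected rays.
So the condition for constructive reflection is 2 n t cos θ_r = (m + ½) λ.
Snell's law: 1.766 sin 21.6° = 2.204 sin θ_r → sin θ_r = 0.295, cos θ_r = 0.956.
Minimum at m = 0: t = λ / (4 n cos θ_r) = 405 / (4 × 2.204 × 0.956) = 48.1 nm.

48.1 nm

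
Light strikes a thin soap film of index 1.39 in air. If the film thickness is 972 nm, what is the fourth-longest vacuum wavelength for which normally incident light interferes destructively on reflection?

676 nm

Top surface (1.0 → 1.39): reflection off a higher-index medium gives a half-wave phase shift.
At the lower boundary (n = 1.39 to n = 1.0) the reflected ray undergoes no phase shift.
The two reflections differ by half a wavelength.
So the condition for destructive reflection is 2 n t = m λ.
λ = 2 n t / m. The fourth-longest wavelength is m = 4: λ = 2 × 1.39 × 972 / 4.00 = 676 nm.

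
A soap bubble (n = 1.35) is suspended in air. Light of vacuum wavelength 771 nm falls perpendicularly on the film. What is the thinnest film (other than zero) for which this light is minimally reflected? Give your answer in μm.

Ray reflecting at the top interface goes from n = 1.0 toward n = 1.35: a half-wave phase shift.
Ray reflecting at the bottom interface goes from n = 1.35 toward n = 1.0: no phase shift.
Exactly one π shift → a net half-wave offset.
So the condition for destructive reflection is 2 n t = m λ.
Minimum nonzero at m = 1: t = λ / (2 n) = 771 / (2 × 1.35) = 286 nm.

0.286 μm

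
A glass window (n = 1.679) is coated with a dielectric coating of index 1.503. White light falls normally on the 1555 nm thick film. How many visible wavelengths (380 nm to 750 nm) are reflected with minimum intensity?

At the upper boundary (n = 1.0 to n = 1.503) the reflected ray undergoes a half-wave phase shift.
At the lower boundary (n = 1.503 to n = 1.679) the reflected ray undergoes a half-wave phase shift.
Zero or two π shifts → no net half-wave offset.
For weak reflection here: 2 n t = (m + ½) λ.
λ = 2 n t / (m + ½) = 4674 / (m + ½) nm.
m=5: 850 nm (IR); m=6: 719 nm (visible); m=7: 623 nm (visible); m=8: 550 nm (visible); m=9: 492 nm (visible); m=10: 445 nm (visible); m=11: 406 nm (visible); m=12: 374 nm (UV).

6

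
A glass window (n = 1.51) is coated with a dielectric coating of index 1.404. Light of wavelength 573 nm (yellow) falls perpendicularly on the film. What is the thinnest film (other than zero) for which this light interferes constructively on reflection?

204 nm

Ray reflecting at the top interface goes from n = 1.0 toward n = 1.404: a half-wave phase shift.
At the lower boundary (n = 1.404 to n = 1.51) the reflected ray undergoes a half-wave phase shift.
The two reflections carry the same phase change, so no net offset.
With no net inversion, constructive interference in reflection requires 2 n t = m λ.
Minimum nonzero at m = 1: t = λ / (2 n) = 573 / (2 × 1.404) = 204 nm.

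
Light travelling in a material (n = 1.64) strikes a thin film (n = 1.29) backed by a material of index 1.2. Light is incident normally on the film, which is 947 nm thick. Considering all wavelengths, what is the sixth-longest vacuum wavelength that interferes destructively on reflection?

At the upper boundary (n = 1.64 to n = 1.29) the reflected ray undergoes no phase shift.
Ray reflecting at the bottom interface goes from n = 1.29 toward n = 1.2: no phase shift.
Zero or two π shifts → no net half-wave offset.
For dark reflection here: 2 n t = (m + ½) λ.
λ = 2 n t / (m + ½). The sixth-longest wavelength is m = 5: λ = 2 × 1.29 × 947 / 5.50 = 444 nm.

444 nm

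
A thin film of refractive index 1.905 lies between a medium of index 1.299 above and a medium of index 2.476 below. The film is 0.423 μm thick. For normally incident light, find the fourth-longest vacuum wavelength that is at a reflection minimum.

At the upper boundary (n = 1.299 to n = 1.905) the reflected ray undergoes a half-wave phase shift.
At the lower boundary (n = 1.905 to n = 2.476) the reflected ray undergoes a half-wave phase shift.
Zero or two π shifts → no net half-wave offset.
So the condition for destructive reflection is 2 n t = (m + ½) λ.
λ = 2 n t / (m + ½). The fourth-longest wavelength is m = 3: λ = 2 × 1.905 × 423 / 3.50 = 460 nm.

460 nm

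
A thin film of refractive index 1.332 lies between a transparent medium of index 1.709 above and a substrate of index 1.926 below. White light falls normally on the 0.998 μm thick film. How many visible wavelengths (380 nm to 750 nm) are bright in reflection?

At the upper boundary (n = 1.709 to n = 1.332) the reflected ray undergoes no phase shift.
Bottom surface (1.332 → 1.926): reflection off a higher-index medium gives a half-wave phase shift.
Net: one phase inversion between the two reflected rays.
So the condition for constructive reflection is 2 n t = (m + ½) λ.
λ = 2 n t / (m + ½) = 2659 / (m + ½) nm.
m=3: 760 nm (IR); m=4: 591 nm (visible); m=5: 483 nm (visible); m=6: 409 nm (visible); m=7: 354 nm (UV).

3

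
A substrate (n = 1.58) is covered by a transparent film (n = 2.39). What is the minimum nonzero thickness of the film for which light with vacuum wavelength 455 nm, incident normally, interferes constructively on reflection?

Ray reflecting at the top interface goes from n = 1.0 toward n = 2.39: a half-wave phase shift.
Ray reflecting at the bottom interface goes from n = 2.39 toward n = 1.58: no phase shift.
Net: one phase inversion between the two reflected rays.
With one net inversion, constructive interference in reflection requires 2 n t = (m + ½) λ.
Minimum at m = 0: t = λ / (4 n) = 455 / (4 × 2.39) = 47.6 nm.

47.6 nm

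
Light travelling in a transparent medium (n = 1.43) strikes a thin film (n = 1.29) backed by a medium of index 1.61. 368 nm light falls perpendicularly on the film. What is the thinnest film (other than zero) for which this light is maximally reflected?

71.3 nm

Top surface (1.43 → 1.29): reflection off a lower-index medium gives no phase shift.
Bottom surface (1.29 → 1.61): reflection off a higher-index medium gives a half-wave phase shift.
Exactly one π shift → a net half-wave offset.
For bright reflection here: 2 n t = (m + ½) λ.
Minimum at m = 0: t = λ / (4 n) = 368 / (4 × 1.29) = 71.3 nm.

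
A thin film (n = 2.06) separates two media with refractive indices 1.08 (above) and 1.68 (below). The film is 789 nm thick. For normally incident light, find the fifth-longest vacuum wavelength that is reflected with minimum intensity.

650 nm

Top surface (1.08 → 2.06): reflection off a higher-index medium gives a half-wave phase shift.
Bottom surface (2.06 → 1.68): reflection off a lower-index medium gives no phase shift.
Exactly one π shift → a net half-wave offset.
So the condition for destructive reflection is 2 n t = m λ.
λ = 2 n t / m. The fifth-longest wavelength is m = 5: λ = 2 × 2.06 × 789 / 5.00 = 650 nm.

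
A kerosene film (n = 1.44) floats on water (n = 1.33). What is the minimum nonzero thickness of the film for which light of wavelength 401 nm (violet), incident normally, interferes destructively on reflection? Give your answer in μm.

0.139 μm

Top surface (1.0 → 1.44): reflection off a higher-index medium gives a half-wave phase shift.
At the lower boundary (n = 1.44 to n = 1.33) the reflected ray undergoes no phase shift.
Net: one phase inversion between the two reflected rays.
With one net inversion, destructive interference in reflection requires 2 n t = m λ.
Minimum nonzero at m = 1: t = λ / (2 n) = 401 / (2 × 1.44) = 139 nm.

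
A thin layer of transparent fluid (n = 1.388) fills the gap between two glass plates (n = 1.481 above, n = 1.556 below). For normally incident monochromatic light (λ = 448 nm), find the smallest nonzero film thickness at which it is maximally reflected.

At the upper boundary (n = 1.481 to n = 1.388) the reflected ray undergoes no phase shift.
At the lower boundary (n = 1.388 to n = 1.556) the reflected ray undergoes a half-wave phase shift.
The two reflections differ by half a wavelength.
With one net inversion, constructive interference in reflection requires 2 n t = (m + ½) λ.
Minimum at m = 0: t = λ / (4 n) = 448 / (4 × 1.388) = 80.7 nm.

80.7 nm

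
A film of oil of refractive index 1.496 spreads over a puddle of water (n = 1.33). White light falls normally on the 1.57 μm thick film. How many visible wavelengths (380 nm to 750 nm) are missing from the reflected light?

Top surface (1.0 → 1.496): reflection off a higher-index medium gives a half-wave phase shift.
Bottom surface (1.496 → 1.33): reflection off a lower-index medium gives no phase shift.
The two reflections differ by half a wavelength.
With one net inversion, destructive interference in reflection requires 2 n t = m λ.
λ = 2 n t / m = 4697 / m nm.
m=6: 783 nm (IR); m=7: 671 nm (visible); m=8: 587 nm (visible); m=9: 522 nm (visible); m=10: 470 nm (visible); m=11: 427 nm (visible); m=12: 391 nm (visible); m=13: 361 nm (UV).

6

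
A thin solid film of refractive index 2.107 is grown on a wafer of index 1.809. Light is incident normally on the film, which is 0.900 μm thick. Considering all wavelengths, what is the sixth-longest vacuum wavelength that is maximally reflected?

690 nm

Top surface (1.0 → 2.107): reflection off a higher-index medium gives a half-wave phase shift.
Bottom surface (2.107 → 1.809): reflection off a lower-index medium gives no phase shift.
The two reflections differ by half a wavelength.
So the condition for constructive reflection is 2 n t = (m + ½) λ.
λ = 2 n t / (m + ½). The sixth-longest wavelength is m = 5: λ = 2 × 2.107 × 900 / 5.50 = 690 nm.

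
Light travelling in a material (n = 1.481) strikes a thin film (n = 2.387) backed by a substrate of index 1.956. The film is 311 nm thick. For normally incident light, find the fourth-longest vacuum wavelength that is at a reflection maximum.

At the upper boundary (n = 1.481 to n = 2.387) the reflected ray undergoes a half-wave phase shift.
Ray reflecting at the bottom interface goes from n = 2.387 toward n = 1.956: no phase shift.
Exactly one π shift → a net half-wave offset.
With one net inversion, constructive interference in reflection requires 2 n t = (m + ½) λ.
λ = 2 n t / (m + ½). The fourth-longest wavelength is m = 3: λ = 2 × 2.387 × 311 / 3.50 = 424 nm.

424 nm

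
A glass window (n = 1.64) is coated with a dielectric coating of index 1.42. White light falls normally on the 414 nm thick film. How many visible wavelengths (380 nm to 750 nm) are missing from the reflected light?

1

Ray reflecting at the top interface goes from n = 1.0 toward n = 1.42: a half-wave phase shift.
Ray reflecting at the bottom interface goes from n = 1.42 toward n = 1.64: a half-wave phase shift.
Zero or two π shifts → no net half-wave offset.
With no net inversion, destructive interference in reflection requires 2 n t = (m + ½) λ.
λ = 2 n t / (m + ½) = 1176 / (m + ½) nm.
m=1: 784 nm (IR); m=2: 470 nm (visible); m=3: 336 nm (UV).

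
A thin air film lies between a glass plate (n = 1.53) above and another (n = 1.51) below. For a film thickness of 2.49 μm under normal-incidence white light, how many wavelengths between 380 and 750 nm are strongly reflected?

6

At the upper boundary (n = 1.53 to n = 1.0) the reflected ray undergoes no phase shift.
At the lower boundary (n = 1.0 to n = 1.51) the reflected ray undergoes a half-wave phase shift.
Net: one phase inversion between the two reflected rays.
For bright reflection here: 2 n t = (m + ½) λ.
λ = 2 n t / (m + ½) = 4980 / (m + ½) nm.
m=6: 766 nm (IR); m=7: 664 nm (visible); m=8: 586 nm (visible); m=9: 524 nm (visible); m=10: 474 nm (visible); m=11: 433 nm (visible); m=12: 398 nm (visible); m=13: 369 nm (UV).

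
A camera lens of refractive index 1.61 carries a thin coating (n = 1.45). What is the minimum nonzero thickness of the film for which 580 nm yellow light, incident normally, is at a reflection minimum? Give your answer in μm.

0.100 μm

Top surface (1.0 → 1.45): reflection off a higher-index medium gives a half-wave phase shift.
Ray reflecting at the bottom interface goes from n = 1.45 toward n = 1.61: a half-wave phase shift.
Net: no relative phase inversion (both shifts match).
With no net inversion, destructive interference in reflection requires 2 n t = (m + ½) λ.
Minimum at m = 0: t = λ / (4 n) = 580 / (4 × 1.45) = 100 nm.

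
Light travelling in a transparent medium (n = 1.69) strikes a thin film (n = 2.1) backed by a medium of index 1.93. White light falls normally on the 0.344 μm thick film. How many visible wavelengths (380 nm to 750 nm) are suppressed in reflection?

2

Top surface (1.69 → 2.1): reflection off a higher-index medium gives a half-wave phase shift.
Ray reflecting at the bottom interface goes from n = 2.1 toward n = 1.93: no phase shift.
The two reflections differ by half a wavelength.
With one net inversion, destructive interference in reflection requires 2 n t = m λ.
λ = 2 n t / m = 1445 / m nm.
m=1: 1445 nm (IR); m=2: 722 nm (visible); m=3: 482 nm (visible); m=4: 361 nm (UV).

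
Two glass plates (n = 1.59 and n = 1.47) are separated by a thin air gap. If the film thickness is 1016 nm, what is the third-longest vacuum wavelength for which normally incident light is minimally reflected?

677 nm

Ray reflecting at the top interface goes from n = 1.59 toward n = 1.0: no phase shift.
Bottom surface (1.0 → 1.47): reflection off a higher-index medium gives a half-wave phase shift.
Exactly one π shift → a net half-wave offset.
With one net inversion, destructive interference in reflection requires 2 n t = m λ.
λ = 2 n t / m. The third-longest wavelength is m = 3: λ = 2 × 1.0 × 1016 / 3.00 = 677 nm.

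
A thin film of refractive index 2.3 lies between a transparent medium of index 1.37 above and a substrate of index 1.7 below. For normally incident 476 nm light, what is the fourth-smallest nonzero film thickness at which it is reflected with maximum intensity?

362 nm

At the upper boundary (n = 1.37 to n = 2.3) the reflected ray undergoes a half-wave phase shift.
At the lower boundary (n = 2.3 to n = 1.7) the reflected ray undergoes no phase shift.
The two reflections differ by half a wavelength.
For bright reflection here: 2 n t = (m + ½) λ.
The fourth-smallest nonzero thickness corresponds to m = 3: t = (m + ½) λ / (2 n) = 3.50 × 476 / (2 × 2.3) = 362 nm.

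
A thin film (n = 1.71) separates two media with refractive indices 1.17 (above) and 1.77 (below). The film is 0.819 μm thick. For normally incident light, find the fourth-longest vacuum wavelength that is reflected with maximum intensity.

Top surface (1.17 → 1.71): reflection off a higher-index medium gives a half-wave phase shift.
Ray reflecting at the bottom interface goes from n = 1.71 toward n = 1.77: a half-wave phase shift.
The two reflections carry the same phase change, so no net offset.
For strong reflection here: 2 n t = m λ.
λ = 2 n t / m. The fourth-longest wavelength is m = 4: λ = 2 × 1.71 × 819 / 4.00 = 700 nm.

700 nm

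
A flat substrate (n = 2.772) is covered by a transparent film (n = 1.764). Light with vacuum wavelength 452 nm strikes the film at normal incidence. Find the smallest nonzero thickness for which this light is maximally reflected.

Ray reflecting at the top interface goes from n = 1.0 toward n = 1.764: a half-wave phase shift.
At the lower boundary (n = 1.764 to n = 2.772) the reflected ray undergoes a half-wave phase shift.
Net: no relative phase inversion (both shifts match).
With no net inversion, constructive interference in reflection requires 2 n t = m λ.
The smallest nonzero thickness corresponds to m = 1: t = m λ / (2 n) = 1.00 × 452 / (2 × 1.764) = 128 nm.

128 nm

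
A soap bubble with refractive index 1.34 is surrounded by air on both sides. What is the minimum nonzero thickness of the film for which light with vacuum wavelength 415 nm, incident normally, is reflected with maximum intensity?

77.4 nm

Ray reflecting at the top interface goes from n = 1.0 toward n = 1.34: a half-wave phase shift.
At the lower boundary (n = 1.34 to n = 1.0) the reflected ray undergoes no phase shift.
The two reflections differ by half a wavelength.
For strong reflection here: 2 n t = (m + ½) λ.
Minimum at m = 0: t = λ / (4 n) = 415 / (4 × 1.34) = 77.4 nm.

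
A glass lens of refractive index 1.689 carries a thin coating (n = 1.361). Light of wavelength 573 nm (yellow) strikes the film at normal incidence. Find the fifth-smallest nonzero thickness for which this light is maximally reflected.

Ray reflecting at the top interface goes from n = 1.0 toward n = 1.361: a half-wave phase shift.
Ray reflecting at the bottom interface goes from n = 1.361 toward n = 1.689: a half-wave phase shift.
The two reflections carry the same phase change, so no net offset.
So the condition for constructive reflection is 2 n t = m λ.
The fifth-smallest nonzero thickness corresponds to m = 5: t = m λ / (2 n) = 5.00 × 573 / (2 × 1.361) = 1053 nm.

1053 nm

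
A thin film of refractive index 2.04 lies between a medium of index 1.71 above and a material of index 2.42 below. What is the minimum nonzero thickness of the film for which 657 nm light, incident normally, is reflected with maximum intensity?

At the upper boundary (n = 1.71 to n = 2.04) the reflected ray undergoes a half-wave phase shift.
Bottom surface (2.04 → 2.42): reflection off a higher-index medium gives a half-wave phase shift.
Zero or two π shifts → no net half-wave offset.
So the condition for constructive reflection is 2 n t = m λ.
Minimum nonzero at m = 1: t = λ / (2 n) = 657 / (2 × 2.04) = 161 nm.

161 nm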